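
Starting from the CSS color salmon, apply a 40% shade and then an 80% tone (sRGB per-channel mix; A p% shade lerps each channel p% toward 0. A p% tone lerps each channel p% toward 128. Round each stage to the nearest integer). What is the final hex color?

CSS salmon is rgb(250, 128, 114).
Per channel, c → c + 0.4(0 − c):
  R: 250 + 0.4×(0−250) = 250 − 100 = 150 → 150
  G: 128 + 0.4×(0−128) = 128 − 51.2 = 76.8 → 77
  B: 114 + 0.4×(0−114) = 114 − 45.6 = 68.4 → 68
After the shade: rgb(150, 77, 68) = #964d44.
An 80% tone moves each channel 80% toward 128:
  R: 150 + 0.8×(128−150) = 150 − 17.6 = 132.4 → 132
  G: 77 + 0.8×(128−77) = 77 + 40.8 = 117.8 → 118
  B: 68 + 48 = 116 → 116
rgb(132, 118, 116) = #847674.

#847674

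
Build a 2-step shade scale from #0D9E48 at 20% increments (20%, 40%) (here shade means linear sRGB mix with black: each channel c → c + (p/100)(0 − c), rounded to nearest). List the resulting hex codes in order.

#0D9E48 is rgb(13, 158, 72).
20%: (13 − 2.6 = 10.4→10, 158 − 31.6 = 126.4→126, 72 − 14.4 = 57.6→58) → #0A7E3A
40%: (13 − 5.2 = 7.8→8, 158 − 63.2 = 94.8→95, 72 − 28.8 = 43.2→43) → #085F2B

#0A7E3A, #085F2B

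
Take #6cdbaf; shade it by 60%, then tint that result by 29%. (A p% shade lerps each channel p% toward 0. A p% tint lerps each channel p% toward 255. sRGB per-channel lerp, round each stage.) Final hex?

#6cdbaf is rgb(108, 219, 175).
A 60% shade moves each channel 60% toward 0:
  R: 108 + 0.6×(0−108) = 108 − 64.8 = 43.2 → 43
  G: 219 + 0.6×(0−219) = 219 − 131.4 = 87.6 → 88
  B: 175 − 105 = 70 → 70
After the shade: rgb(43, 88, 70) = #2b5846.
Lerp each channel 29% toward 255:
  R: 43 + 61.48 = 104.48 → 104
  G: 88 + 0.29×(255−88) = 88 + 48.43 = 136.43 → 136
  B: 70 + 53.65 = 123.65 → 124
rgb(104, 136, 124) = #68887c.

#68887c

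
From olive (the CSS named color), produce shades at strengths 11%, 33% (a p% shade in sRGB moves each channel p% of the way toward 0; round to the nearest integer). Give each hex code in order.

#727200, #565600

CSS olive is rgb(128, 128, 0).
11%: (128 − 14.08 = 113.92→114, 128 − 14.08 = 113.92→114, 0→0) → #727200
33%: (128 − 42.24 = 85.76→86, 128 − 42.24 = 85.76→86, 0→0) → #565600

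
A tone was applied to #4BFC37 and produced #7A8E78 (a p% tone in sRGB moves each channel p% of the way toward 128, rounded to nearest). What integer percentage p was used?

#4BFC37 is rgb(75, 252, 55); #7A8E78 is rgb(122, 142, 120).
On the G channel (widest range): 142 ≈ 252 + (p/100)(128 − 252), so p ≈ 100×(142 − 252)/(128 − 252) = -11000/-124 = 88.71.
p = 89 reproduces all three channels after rounding.

89%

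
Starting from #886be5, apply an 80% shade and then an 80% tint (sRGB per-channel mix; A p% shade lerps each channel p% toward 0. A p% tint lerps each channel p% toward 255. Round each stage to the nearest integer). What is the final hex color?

#d1d0d5

#886be5 is rgb(136, 107, 229).
Per channel, c → c + 0.8(0 − c):
  R: 136 + 0.8×(0−136) = 136 − 108.8 = 27.2 → 27
  G: 107 + 0.8×(0−107) = 107 − 85.6 = 21.4 → 21
  B: 229 + 0.8×(0−229) = 229 − 183.2 = 45.8 → 46
After the shade: rgb(27, 21, 46) = #1b152e.
Per channel, c → c + 0.8(255 − c):
  R: 27 + 182.4 = 209.4 → 209
  G: 21 + 0.8×(255−21) = 21 + 187.2 = 208.2 → 208
  B: 46 + 0.8×(255−46) = 46 + 167.2 = 213.2 → 213
rgb(209, 208, 213) = #d1d0d5.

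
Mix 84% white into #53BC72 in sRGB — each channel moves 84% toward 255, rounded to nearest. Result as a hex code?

#E3F4E8

#53BC72 is rgb(83, 188, 114).
Lerp each channel 84% toward 255:
  R: 83 + 144.48 = 227.48 → 227
  G: 188 + 0.84×(255−188) = 188 + 56.28 = 244.28 → 244
  B: 114 + 118.44 = 232.44 → 232
rgb(227, 244, 232) = #E3F4E8.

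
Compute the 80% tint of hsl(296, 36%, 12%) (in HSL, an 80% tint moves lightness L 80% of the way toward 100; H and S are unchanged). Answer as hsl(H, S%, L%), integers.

L moves 80% from 12 toward 100: 12 + 70.4 = 82.4 → 82.
H and S are unchanged.

hsl(296, 36%, 82%)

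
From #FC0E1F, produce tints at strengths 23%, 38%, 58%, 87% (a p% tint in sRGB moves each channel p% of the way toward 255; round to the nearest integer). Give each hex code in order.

#FD4553, #FD6A74, #FE9AA1, #FFE0E2

#FC0E1F is rgb(252, 14, 31).
23%: (252 + 0.69 = 252.69→253, 14 + 55.43 = 69.43→69, 31 + 51.52 = 82.52→83) → #FD4553
38%: (252 + 1.14 = 253.14→253, 14 + 91.58 = 105.58→106, 31 + 85.12 = 116.12→116) → #FD6A74
58%: (252 + 1.74 = 253.74→254, 14 + 139.78 = 153.78→154, 31 + 129.92 = 160.92→161) → #FE9AA1
87%: (252 + 2.61 = 254.61→255, 14 + 209.67 = 223.67→224, 31 + 194.88 = 225.88→226) → #FFE0E2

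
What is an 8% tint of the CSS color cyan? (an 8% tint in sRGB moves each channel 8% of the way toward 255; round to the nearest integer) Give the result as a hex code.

#14FFFF

CSS cyan is rgb(0, 255, 255).
Per channel, c → c + 0.08(255 − c):
  R: 0 + 20.4 = 20.4 → 20
  G: 255 + 0.08×(255−255) = 255 + 0 = 255 → 255
  B: 255 + 0 = 255 → 255
rgb(20, 255, 255) = #14FFFF.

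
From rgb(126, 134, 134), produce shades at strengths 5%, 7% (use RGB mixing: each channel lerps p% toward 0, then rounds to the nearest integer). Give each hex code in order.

#787f7f, #757d7d

5%: (126 − 6.3 = 119.7→120, 134 − 6.7 = 127.3→127, 134 − 6.7 = 127.3→127) → #787f7f
7%: (126 − 8.82 = 117.18→117, 134 − 9.38 = 124.62→125, 134 − 9.38 = 124.62→125) → #757d7d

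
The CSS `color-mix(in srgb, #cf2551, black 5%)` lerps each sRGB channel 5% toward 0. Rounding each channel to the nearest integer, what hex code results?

#c5234d

#cf2551 is rgb(207, 37, 81).
A 5% shade moves each channel 5% toward 0:
  R: 207 + 0.05×(0−207) = 207 − 10.35 = 196.65 → 197
  G: 37 + 0.05×(0−37) = 37 − 1.85 = 35.15 → 35
  B: 81 − 4.05 = 76.95 → 77
rgb(197, 35, 77) = #c5234d.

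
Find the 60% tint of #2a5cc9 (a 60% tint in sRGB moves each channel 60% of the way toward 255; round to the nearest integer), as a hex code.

#2a5cc9 is rgb(42, 92, 201).
A 60% tint moves each channel 60% toward 255:
  R: 42 + 0.6×(255−42) = 42 + 127.8 = 169.8 → 170
  G: 92 + 97.8 = 189.8 → 190
  B: 201 + 32.4 = 233.4 → 233
rgb(170, 190, 233) = #aabee9.

#aabee9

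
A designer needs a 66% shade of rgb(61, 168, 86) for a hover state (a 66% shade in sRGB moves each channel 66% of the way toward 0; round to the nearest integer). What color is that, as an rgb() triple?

rgb(21, 57, 29)

A 66% shade moves each channel 66% toward 0:
  R: 61 − 40.26 = 20.74 → 21
  G: 168 + 0.66×(0−168) = 168 − 110.88 = 57.12 → 57
  B: 86 + 0.66×(0−86) = 86 − 56.76 = 29.24 → 29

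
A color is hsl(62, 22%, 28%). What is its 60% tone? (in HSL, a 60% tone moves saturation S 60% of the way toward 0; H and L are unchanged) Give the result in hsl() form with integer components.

hsl(62, 9%, 28%)

S moves 60% from 22 toward 0: 22 − 13.2 = 8.8 → 9.
H and L are unchanged.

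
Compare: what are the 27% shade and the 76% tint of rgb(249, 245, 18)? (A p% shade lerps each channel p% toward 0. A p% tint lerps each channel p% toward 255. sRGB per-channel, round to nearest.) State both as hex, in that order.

27% shade:
  R: 249 − 67.23 = 181.77 → 182
  G: 245 − 66.15 = 178.85 → 179
  B: 18 + 0.27×(0−18) = 18 − 4.86 = 13.14 → 13
  → #B6B30D
76% tint:
  R: 249 + 0.76×(255−249) = 249 + 4.56 = 253.56 → 254
  G: 245 + 7.6 = 252.6 → 253
  B: 18 + 180.12 = 198.12 → 198
  → #FEFDC6

#B6B30D, #FEFDC6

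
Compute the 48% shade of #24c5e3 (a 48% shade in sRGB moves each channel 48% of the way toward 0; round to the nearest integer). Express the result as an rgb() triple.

rgb(19, 102, 118)

#24c5e3 is rgb(36, 197, 227).
Lerp each channel 48% toward 0:
  R: 36 + 0.48×(0−36) = 36 − 17.28 = 18.72 → 19
  G: 197 + 0.48×(0−197) = 197 − 94.56 = 102.44 → 102
  B: 227 − 108.96 = 118.04 → 118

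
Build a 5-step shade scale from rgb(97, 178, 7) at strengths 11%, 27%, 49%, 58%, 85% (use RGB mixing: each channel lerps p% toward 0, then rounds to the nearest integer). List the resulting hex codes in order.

11%: (97 − 10.67 = 86.33→86, 178 − 19.58 = 158.42→158, 7 − 0.77 = 6.23→6) → #569E06
27%: (97 − 26.19 = 70.81→71, 178 − 48.06 = 129.94→130, 7 − 1.89 = 5.11→5) → #478205
49%: (97 − 47.53 = 49.47→49, 178 − 87.22 = 90.78→91, 7 − 3.43 = 3.57→4) → #315B04
58%: (97 − 56.26 = 40.74→41, 178 − 103.24 = 74.76→75, 7 − 4.06 = 2.94→3) → #294B03
85%: (97 − 82.45 = 14.55→15, 178 − 151.3 = 26.7→27, 7 − 5.95 = 1.05→1) → #0F1B01

#569E06, #478205, #315B04, #294B03, #0F1B01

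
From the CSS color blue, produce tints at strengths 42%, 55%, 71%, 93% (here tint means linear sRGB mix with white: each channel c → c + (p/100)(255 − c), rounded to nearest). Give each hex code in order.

#6B6BFF, #8C8CFF, #B5B5FF, #EDEDFF

CSS blue is rgb(0, 0, 255).
42%: (0 + 107.1 = 107.1→107, 0 + 107.1 = 107.1→107, 255→255) → #6B6BFF
55%: (0 + 140.25 = 140.25→140, 0 + 140.25 = 140.25→140, 255→255) → #8C8CFF
71%: (0 + 181.05 = 181.05→181, 0 + 181.05 = 181.05→181, 255→255) → #B5B5FF
93%: (0 + 237.15 = 237.15→237, 0 + 237.15 = 237.15→237, 255→255) → #EDEDFF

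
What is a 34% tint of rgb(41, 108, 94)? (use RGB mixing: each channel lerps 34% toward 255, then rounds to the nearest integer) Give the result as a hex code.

A 34% tint moves each channel 34% toward 255:
  R: 41 + 0.34×(255−41) = 41 + 72.76 = 113.76 → 114
  G: 108 + 0.34×(255−108) = 108 + 49.98 = 157.98 → 158
  B: 94 + 0.34×(255−94) = 94 + 54.74 = 148.74 → 149
rgb(114, 158, 149) = #729e95.

#729e95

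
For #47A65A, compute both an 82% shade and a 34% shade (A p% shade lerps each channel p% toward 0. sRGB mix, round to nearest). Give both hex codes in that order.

#47A65A is rgb(71, 166, 90).
82% shade:
  R: 71 − 58.22 = 12.78 → 13
  G: 166 + 0.82×(0−166) = 166 − 136.12 = 29.88 → 30
  B: 90 − 73.8 = 16.2 → 16
  → #0D1E10
34% shade:
  R: 71 + 0.34×(0−71) = 71 − 24.14 = 46.86 → 47
  G: 166 + 0.34×(0−166) = 166 − 56.44 = 109.56 → 110
  B: 90 + 0.34×(0−90) = 90 − 30.6 = 59.4 → 59
  → #2F6E3B

#0D1E10, #2F6E3B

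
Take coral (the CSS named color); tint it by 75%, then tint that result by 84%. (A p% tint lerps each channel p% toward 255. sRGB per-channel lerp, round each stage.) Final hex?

#FFFAF8

CSS coral is rgb(255, 127, 80).
Per channel, c → c + 0.75(255 − c):
  R: 255 + 0 = 255 → 255
  G: 127 + 0.75×(255−127) = 127 + 96 = 223 → 223
  B: 80 + 0.75×(255−80) = 80 + 131.25 = 211.25 → 211
After the tint: rgb(255, 223, 211) = #FFDFD3.
Per channel, c → c + 0.84(255 − c):
  R: 255 + 0 = 255 → 255
  G: 223 + 26.88 = 249.88 → 250
  B: 211 + 0.84×(255−211) = 211 + 36.96 = 247.96 → 248
rgb(255, 250, 248) = #FFFAF8.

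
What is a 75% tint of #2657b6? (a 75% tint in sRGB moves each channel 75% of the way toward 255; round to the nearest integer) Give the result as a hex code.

#c9d5ed

#2657b6 is rgb(38, 87, 182).
Lerp each channel 75% toward 255:
  R: 38 + 162.75 = 200.75 → 201
  G: 87 + 0.75×(255−87) = 87 + 126 = 213 → 213
  B: 182 + 54.75 = 236.75 → 237
rgb(201, 213, 237) = #c9d5ed.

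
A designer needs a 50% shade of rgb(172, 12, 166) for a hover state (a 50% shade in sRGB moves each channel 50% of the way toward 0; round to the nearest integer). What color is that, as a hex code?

A 50% shade moves each channel 50% toward 0:
  R: 172 + 0.5×(0−172) = 172 − 86 = 86 → 86
  G: 12 − 6 = 6 → 6
  B: 166 − 83 = 83 → 83
rgb(86, 6, 83) = #560653.

#560653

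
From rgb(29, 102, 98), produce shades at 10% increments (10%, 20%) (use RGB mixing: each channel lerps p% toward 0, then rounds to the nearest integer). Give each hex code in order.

10%: (29 − 2.9 = 26.1→26, 102 − 10.2 = 91.8→92, 98 − 9.8 = 88.2→88) → #1a5c58
20%: (29 − 5.8 = 23.2→23, 102 − 20.4 = 81.6→82, 98 − 19.6 = 78.4→78) → #17524e

#1a5c58, #17524e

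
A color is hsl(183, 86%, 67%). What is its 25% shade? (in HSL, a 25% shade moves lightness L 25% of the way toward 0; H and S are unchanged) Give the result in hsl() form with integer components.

L moves 25% from 67 toward 0: 67 − 16.75 = 50.25 → 50.
H and S are unchanged.

hsl(183, 86%, 50%)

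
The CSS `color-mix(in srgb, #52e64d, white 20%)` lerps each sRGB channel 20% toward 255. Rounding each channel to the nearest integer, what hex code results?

#52e64d is rgb(82, 230, 77).
A 20% tint moves each channel 20% toward 255:
  R: 82 + 0.2×(255−82) = 82 + 34.6 = 116.6 → 117
  G: 230 + 0.2×(255−230) = 230 + 5 = 235 → 235
  B: 77 + 35.6 = 112.6 → 113
rgb(117, 235, 113) = #75eb71.

#75eb71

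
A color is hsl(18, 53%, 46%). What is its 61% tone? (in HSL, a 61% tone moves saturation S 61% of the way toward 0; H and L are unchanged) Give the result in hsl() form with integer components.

S moves 61% from 53 toward 0: 53 − 32.33 = 20.67 → 21.
H and L are unchanged.

hsl(18, 21%, 46%)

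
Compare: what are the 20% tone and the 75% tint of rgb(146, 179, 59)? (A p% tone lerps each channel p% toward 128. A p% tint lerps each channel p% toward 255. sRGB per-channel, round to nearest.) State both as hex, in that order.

#8EA949, #E4ECCE

20% tone:
  R: 146 − 3.6 = 142.4 → 142
  G: 179 + 0.2×(128−179) = 179 − 10.2 = 168.8 → 169
  B: 59 + 0.2×(128−59) = 59 + 13.8 = 72.8 → 73
  → #8EA949
75% tint:
  R: 146 + 0.75×(255−146) = 146 + 81.75 = 227.75 → 228
  G: 179 + 57 = 236 → 236
  B: 59 + 147 = 206 → 206
  → #E4ECCE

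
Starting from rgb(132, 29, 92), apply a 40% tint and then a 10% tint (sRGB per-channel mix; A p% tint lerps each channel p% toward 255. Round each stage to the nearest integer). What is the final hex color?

Per channel, c → c + 0.4(255 − c):
  R: 132 + 49.2 = 181.2 → 181
  G: 29 + 0.4×(255−29) = 29 + 90.4 = 119.4 → 119
  B: 92 + 65.2 = 157.2 → 157
After the tint: rgb(181, 119, 157) = #b5779d.
Per channel, c → c + 0.1(255 − c):
  R: 181 + 0.1×(255−181) = 181 + 7.4 = 188.4 → 188
  G: 119 + 0.1×(255−119) = 119 + 13.6 = 132.6 → 133
  B: 157 + 0.1×(255−157) = 157 + 9.8 = 166.8 → 167
rgb(188, 133, 167) = #bc85a7.

#bc85a7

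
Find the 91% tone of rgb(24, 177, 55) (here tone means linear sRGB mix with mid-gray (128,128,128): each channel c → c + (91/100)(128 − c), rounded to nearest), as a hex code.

#778479

A 91% tone moves each channel 91% toward 128:
  R: 24 + 94.64 = 118.64 → 119
  G: 177 + 0.91×(128−177) = 177 − 44.59 = 132.41 → 132
  B: 55 + 0.91×(128−55) = 55 + 66.43 = 121.43 → 121
rgb(119, 132, 121) = #778479.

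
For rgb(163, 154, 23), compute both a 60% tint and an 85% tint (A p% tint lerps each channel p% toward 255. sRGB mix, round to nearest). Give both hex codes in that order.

#DAD7A2, #F1F0DC

60% tint:
  R: 163 + 0.6×(255−163) = 163 + 55.2 = 218.2 → 218
  G: 154 + 60.6 = 214.6 → 215
  B: 23 + 0.6×(255−23) = 23 + 139.2 = 162.2 → 162
  → #DAD7A2
85% tint:
  R: 163 + 78.2 = 241.2 → 241
  G: 154 + 85.85 = 239.85 → 240
  B: 23 + 197.2 = 220.2 → 220
  → #F1F0DC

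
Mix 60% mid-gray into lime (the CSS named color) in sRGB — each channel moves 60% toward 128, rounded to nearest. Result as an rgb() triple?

CSS lime is rgb(0, 255, 0).
Per channel, c → c + 0.6(128 − c):
  R: 0 + 76.8 = 76.8 → 77
  G: 255 + 0.6×(128−255) = 255 − 76.2 = 178.8 → 179
  B: 0 + 0.6×(128−0) = 0 + 76.8 = 76.8 → 77

rgb(77, 179, 77)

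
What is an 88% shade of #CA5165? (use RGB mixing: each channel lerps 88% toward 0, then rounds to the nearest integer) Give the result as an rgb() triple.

rgb(24, 10, 12)

#CA5165 is rgb(202, 81, 101).
Per channel, c → c + 0.88(0 − c):
  R: 202 + 0.88×(0−202) = 202 − 177.76 = 24.24 → 24
  G: 81 + 0.88×(0−81) = 81 − 71.28 = 9.72 → 10
  B: 101 − 88.88 = 12.12 → 12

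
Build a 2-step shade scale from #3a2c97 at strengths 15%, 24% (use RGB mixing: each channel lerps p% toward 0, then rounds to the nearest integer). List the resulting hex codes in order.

#3a2c97 is rgb(58, 44, 151).
15%: (58 − 8.7 = 49.3→49, 44 − 6.6 = 37.4→37, 151 − 22.65 = 128.35→128) → #312580
24%: (58 − 13.92 = 44.08→44, 44 − 10.56 = 33.44→33, 151 − 36.24 = 114.76→115) → #2c2173

#312580, #2c2173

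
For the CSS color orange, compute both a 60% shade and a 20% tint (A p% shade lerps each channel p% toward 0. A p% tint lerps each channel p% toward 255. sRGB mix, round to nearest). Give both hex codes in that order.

#664200, #FFB733

CSS orange is rgb(255, 165, 0).
60% shade:
  R: 255 + 0.6×(0−255) = 255 − 153 = 102 → 102
  G: 165 + 0.6×(0−165) = 165 − 99 = 66 → 66
  B: 0 + 0.6×(0−0) = 0 + 0 = 0 → 0
  → #664200
20% tint:
  R: 255 + 0.2×(255−255) = 255 + 0 = 255 → 255
  G: 165 + 0.2×(255−165) = 165 + 18 = 183 → 183
  B: 0 + 0.2×(255−0) = 0 + 51 = 51 → 51
  → #FFB733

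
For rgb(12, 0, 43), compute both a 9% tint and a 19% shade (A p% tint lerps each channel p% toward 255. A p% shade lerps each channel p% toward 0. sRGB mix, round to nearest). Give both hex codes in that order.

9% tint:
  R: 12 + 21.87 = 33.87 → 34
  G: 0 + 0.09×(255−0) = 0 + 22.95 = 22.95 → 23
  B: 43 + 0.09×(255−43) = 43 + 19.08 = 62.08 → 62
  → #22173e
19% shade:
  R: 12 + 0.19×(0−12) = 12 − 2.28 = 9.72 → 10
  G: 0 + 0.19×(0−0) = 0 + 0 = 0 → 0
  B: 43 − 8.17 = 34.83 → 35
  → #0a0023

#22173e, #0a0023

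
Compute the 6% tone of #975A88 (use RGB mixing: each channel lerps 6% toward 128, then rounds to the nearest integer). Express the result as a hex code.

#965C88

#975A88 is rgb(151, 90, 136).
A 6% tone moves each channel 6% toward 128:
  R: 151 + 0.06×(128−151) = 151 − 1.38 = 149.62 → 150
  G: 90 + 2.28 = 92.28 → 92
  B: 136 + 0.06×(128−136) = 136 − 0.48 = 135.52 → 136
rgb(150, 92, 136) = #965C88.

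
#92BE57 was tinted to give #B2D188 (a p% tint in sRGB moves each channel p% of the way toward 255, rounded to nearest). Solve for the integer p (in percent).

29%

#92BE57 is rgb(146, 190, 87); #B2D188 is rgb(178, 209, 136).
On the B channel (widest range): 136 ≈ 87 + (p/100)(255 − 87), so p ≈ 100×(136 − 87)/(255 − 87) = 4900/168 = 29.17.
p = 29 reproduces all three channels after rounding.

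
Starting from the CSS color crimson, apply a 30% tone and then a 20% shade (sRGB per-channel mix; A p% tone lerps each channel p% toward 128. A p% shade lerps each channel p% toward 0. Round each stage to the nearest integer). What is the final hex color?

#9A2A40

CSS crimson is rgb(220, 20, 60).
Per channel, c → c + 0.3(128 − c):
  R: 220 − 27.6 = 192.4 → 192
  G: 20 + 0.3×(128−20) = 20 + 32.4 = 52.4 → 52
  B: 60 + 0.3×(128−60) = 60 + 20.4 = 80.4 → 80
After the tone: rgb(192, 52, 80) = #C03450.
Per channel, c → c + 0.2(0 − c):
  R: 192 − 38.4 = 153.6 → 154
  G: 52 + 0.2×(0−52) = 52 − 10.4 = 41.6 → 42
  B: 80 + 0.2×(0−80) = 80 − 16 = 64 → 64
rgb(154, 42, 64) = #9A2A40.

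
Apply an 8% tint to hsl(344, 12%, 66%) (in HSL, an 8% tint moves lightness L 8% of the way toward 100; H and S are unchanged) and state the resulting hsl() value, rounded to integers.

L moves 8% from 66 toward 100: 66 + 2.72 = 68.72 → 69.
H and S are unchanged.

hsl(344, 12%, 69%)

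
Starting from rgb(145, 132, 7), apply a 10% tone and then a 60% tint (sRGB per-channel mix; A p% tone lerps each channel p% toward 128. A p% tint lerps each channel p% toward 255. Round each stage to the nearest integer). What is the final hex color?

#d2cea1

Per channel, c → c + 0.1(128 − c):
  R: 145 + 0.1×(128−145) = 145 − 1.7 = 143.3 → 143
  G: 132 + 0.1×(128−132) = 132 − 0.4 = 131.6 → 132
  B: 7 + 12.1 = 19.1 → 19
After the tone: rgb(143, 132, 19) = #8f8413.
A 60% tint moves each channel 60% toward 255:
  R: 143 + 67.2 = 210.2 → 210
  G: 132 + 0.6×(255−132) = 132 + 73.8 = 205.8 → 206
  B: 19 + 0.6×(255−19) = 19 + 141.6 = 160.6 → 161
rgb(210, 206, 161) = #d2cea1.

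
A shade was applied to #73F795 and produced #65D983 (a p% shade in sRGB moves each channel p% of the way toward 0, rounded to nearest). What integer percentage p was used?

12%

#73F795 is rgb(115, 247, 149); #65D983 is rgb(101, 217, 131).
On the G channel (widest range): 217 ≈ 247 + (p/100)(0 − 247), so p ≈ 100×(217 − 247)/(0 − 247) = -3000/-247 = 12.15.
p = 12 reproduces all three channels after rounding.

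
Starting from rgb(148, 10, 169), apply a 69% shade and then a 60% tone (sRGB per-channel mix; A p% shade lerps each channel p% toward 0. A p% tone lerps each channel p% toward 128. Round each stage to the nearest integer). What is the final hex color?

A 69% shade moves each channel 69% toward 0:
  R: 148 + 0.69×(0−148) = 148 − 102.12 = 45.88 → 46
  G: 10 + 0.69×(0−10) = 10 − 6.9 = 3.1 → 3
  B: 169 + 0.69×(0−169) = 169 − 116.61 = 52.39 → 52
After the shade: rgb(46, 3, 52) = #2e0334.
Lerp each channel 60% toward 128:
  R: 46 + 0.6×(128−46) = 46 + 49.2 = 95.2 → 95
  G: 3 + 75 = 78 → 78
  B: 52 + 0.6×(128−52) = 52 + 45.6 = 97.6 → 98
rgb(95, 78, 98) = #5f4e62.

#5f4e62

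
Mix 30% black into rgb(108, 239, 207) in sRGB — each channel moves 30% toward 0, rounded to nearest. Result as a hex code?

#4CA791

A 30% shade moves each channel 30% toward 0:
  R: 108 + 0.3×(0−108) = 108 − 32.4 = 75.6 → 76
  G: 239 + 0.3×(0−239) = 239 − 71.7 = 167.3 → 167
  B: 207 + 0.3×(0−207) = 207 − 62.1 = 144.9 → 145
rgb(76, 167, 145) = #4CA791.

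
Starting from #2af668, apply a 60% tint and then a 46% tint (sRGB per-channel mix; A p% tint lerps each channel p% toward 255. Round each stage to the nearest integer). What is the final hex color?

#2af668 is rgb(42, 246, 104).
Lerp each channel 60% toward 255:
  R: 42 + 0.6×(255−42) = 42 + 127.8 = 169.8 → 170
  G: 246 + 0.6×(255−246) = 246 + 5.4 = 251.4 → 251
  B: 104 + 90.6 = 194.6 → 195
After the tint: rgb(170, 251, 195) = #aafbc3.
Per channel, c → c + 0.46(255 − c):
  R: 170 + 0.46×(255−170) = 170 + 39.1 = 209.1 → 209
  G: 251 + 0.46×(255−251) = 251 + 1.84 = 252.84 → 253
  B: 195 + 0.46×(255−195) = 195 + 27.6 = 222.6 → 223
rgb(209, 253, 223) = #d1fddf.

#d1fddf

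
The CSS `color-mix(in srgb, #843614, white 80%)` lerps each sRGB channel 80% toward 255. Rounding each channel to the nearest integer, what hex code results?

#e6d7d0

#843614 is rgb(132, 54, 20).
Per channel, c → c + 0.8(255 − c):
  R: 132 + 0.8×(255−132) = 132 + 98.4 = 230.4 → 230
  G: 54 + 160.8 = 214.8 → 215
  B: 20 + 0.8×(255−20) = 20 + 188 = 208 → 208
rgb(230, 215, 208) = #e6d7d0.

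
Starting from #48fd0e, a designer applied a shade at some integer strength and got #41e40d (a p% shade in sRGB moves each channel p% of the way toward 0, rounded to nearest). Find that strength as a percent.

10%

#48fd0e is rgb(72, 253, 14); #41e40d is rgb(65, 228, 13).
On the G channel (widest range): 228 ≈ 253 + (p/100)(0 − 253), so p ≈ 100×(228 − 253)/(0 − 253) = -2500/-253 = 9.88.
p = 10 reproduces all three channels after rounding.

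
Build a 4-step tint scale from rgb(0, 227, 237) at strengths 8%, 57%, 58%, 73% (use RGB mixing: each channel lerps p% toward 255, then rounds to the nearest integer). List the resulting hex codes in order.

8%: (0 + 20.4 = 20.4→20, 227 + 2.24 = 229.24→229, 237 + 1.44 = 238.44→238) → #14e5ee
57%: (0 + 145.35 = 145.35→145, 227 + 15.96 = 242.96→243, 237 + 10.26 = 247.26→247) → #91f3f7
58%: (0 + 147.9 = 147.9→148, 227 + 16.24 = 243.24→243, 237 + 10.44 = 247.44→247) → #94f3f7
73%: (0 + 186.15 = 186.15→186, 227 + 20.44 = 247.44→247, 237 + 13.14 = 250.14→250) → #baf7fa

#14e5ee, #91f3f7, #94f3f7, #baf7fa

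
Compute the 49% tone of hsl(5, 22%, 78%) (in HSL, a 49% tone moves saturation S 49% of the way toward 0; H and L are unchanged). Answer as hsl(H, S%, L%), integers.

hsl(5, 11%, 78%)

S moves 49% from 22 toward 0: 22 − 10.78 = 11.22 → 11.
H and L are unchanged.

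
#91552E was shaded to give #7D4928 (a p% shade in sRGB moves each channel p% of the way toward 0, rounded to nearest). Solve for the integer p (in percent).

#91552E is rgb(145, 85, 46); #7D4928 is rgb(125, 73, 40).
On the R channel (widest range): 125 ≈ 145 + (p/100)(0 − 145), so p ≈ 100×(125 − 145)/(0 − 145) = -2000/-145 = 13.79.
p = 14 reproduces all three channels after rounding.

14%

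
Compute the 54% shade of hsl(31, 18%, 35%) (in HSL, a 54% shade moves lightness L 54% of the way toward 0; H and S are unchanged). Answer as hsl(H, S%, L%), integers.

L moves 54% from 35 toward 0: 35 − 18.9 = 16.1 → 16.
H and S are unchanged.

hsl(31, 18%, 16%)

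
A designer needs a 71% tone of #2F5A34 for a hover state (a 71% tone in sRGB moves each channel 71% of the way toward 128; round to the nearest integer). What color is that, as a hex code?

#69756A

#2F5A34 is rgb(47, 90, 52).
A 71% tone moves each channel 71% toward 128:
  R: 47 + 57.51 = 104.51 → 105
  G: 90 + 0.71×(128−90) = 90 + 26.98 = 116.98 → 117
  B: 52 + 53.96 = 105.96 → 106
rgb(105, 117, 106) = #69756A.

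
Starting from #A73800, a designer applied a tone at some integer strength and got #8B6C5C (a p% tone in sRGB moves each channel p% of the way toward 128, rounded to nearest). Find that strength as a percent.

72%

#A73800 is rgb(167, 56, 0); #8B6C5C is rgb(139, 108, 92).
On the B channel (widest range): 92 ≈ 0 + (p/100)(128 − 0), so p ≈ 100×(92 − 0)/(128 − 0) = 9200/128 = 71.88.
p = 72 reproduces all three channels after rounding.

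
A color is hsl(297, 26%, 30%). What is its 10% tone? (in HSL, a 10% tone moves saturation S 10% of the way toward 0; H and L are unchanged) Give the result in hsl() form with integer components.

hsl(297, 23%, 30%)

S moves 10% from 26 toward 0: 26 − 2.6 = 23.4 → 23.
H and L are unchanged.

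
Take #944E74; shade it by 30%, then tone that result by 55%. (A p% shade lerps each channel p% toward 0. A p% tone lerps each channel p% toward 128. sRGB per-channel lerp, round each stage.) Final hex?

#944E74 is rgb(148, 78, 116).
Per channel, c → c + 0.3(0 − c):
  R: 148 + 0.3×(0−148) = 148 − 44.4 = 103.6 → 104
  G: 78 − 23.4 = 54.6 → 55
  B: 116 − 34.8 = 81.2 → 81
After the shade: rgb(104, 55, 81) = #683751.
Per channel, c → c + 0.55(128 − c):
  R: 104 + 13.2 = 117.2 → 117
  G: 55 + 0.55×(128−55) = 55 + 40.15 = 95.15 → 95
  B: 81 + 25.85 = 106.85 → 107
rgb(117, 95, 107) = #755F6B.

#755F6B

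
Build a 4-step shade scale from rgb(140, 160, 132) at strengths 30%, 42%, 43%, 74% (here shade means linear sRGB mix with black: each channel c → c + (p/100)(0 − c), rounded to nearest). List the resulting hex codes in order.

#62705C, #515D4D, #505B4B, #242A22

30%: (140 − 42 = 98→98, 160 − 48 = 112→112, 132 − 39.6 = 92.4→92) → #62705C
42%: (140 − 58.8 = 81.2→81, 160 − 67.2 = 92.8→93, 132 − 55.44 = 76.56→77) → #515D4D
43%: (140 − 60.2 = 79.8→80, 160 − 68.8 = 91.2→91, 132 − 56.76 = 75.24→75) → #505B4B
74%: (140 − 103.6 = 36.4→36, 160 − 118.4 = 41.6→42, 132 − 97.68 = 34.32→34) → #242A22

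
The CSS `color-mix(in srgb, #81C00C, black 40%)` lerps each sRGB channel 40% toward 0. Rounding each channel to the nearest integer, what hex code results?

#81C00C is rgb(129, 192, 12).
Lerp each channel 40% toward 0:
  R: 129 + 0.4×(0−129) = 129 − 51.6 = 77.4 → 77
  G: 192 + 0.4×(0−192) = 192 − 76.8 = 115.2 → 115
  B: 12 + 0.4×(0−12) = 12 − 4.8 = 7.2 → 7
rgb(77, 115, 7) = #4D7307.

#4D7307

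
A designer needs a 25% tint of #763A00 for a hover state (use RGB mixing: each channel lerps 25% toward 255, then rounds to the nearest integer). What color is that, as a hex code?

#986B40

#763A00 is rgb(118, 58, 0).
Per channel, c → c + 0.25(255 − c):
  R: 118 + 34.25 = 152.25 → 152
  G: 58 + 0.25×(255−58) = 58 + 49.25 = 107.25 → 107
  B: 0 + 0.25×(255−0) = 0 + 63.75 = 63.75 → 64
rgb(152, 107, 64) = #986B40.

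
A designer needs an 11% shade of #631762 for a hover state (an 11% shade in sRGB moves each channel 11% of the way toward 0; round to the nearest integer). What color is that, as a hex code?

#581457

#631762 is rgb(99, 23, 98).
An 11% shade moves each channel 11% toward 0:
  R: 99 + 0.11×(0−99) = 99 − 10.89 = 88.11 → 88
  G: 23 + 0.11×(0−23) = 23 − 2.53 = 20.47 → 20
  B: 98 − 10.78 = 87.22 → 87
rgb(88, 20, 87) = #581457.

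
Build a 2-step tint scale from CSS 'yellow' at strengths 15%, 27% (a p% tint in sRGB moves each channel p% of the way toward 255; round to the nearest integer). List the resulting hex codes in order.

#FFFF26, #FFFF45

CSS yellow is rgb(255, 255, 0).
15%: (255→255, 255→255, 0 + 38.25 = 38.25→38) → #FFFF26
27%: (255→255, 255→255, 0 + 68.85 = 68.85→69) → #FFFF45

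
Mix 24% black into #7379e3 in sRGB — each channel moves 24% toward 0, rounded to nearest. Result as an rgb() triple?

rgb(87, 92, 173)

#7379e3 is rgb(115, 121, 227).
A 24% shade moves each channel 24% toward 0:
  R: 115 − 27.6 = 87.4 → 87
  G: 121 + 0.24×(0−121) = 121 − 29.04 = 91.96 → 92
  B: 227 + 0.24×(0−227) = 227 − 54.48 = 172.52 → 173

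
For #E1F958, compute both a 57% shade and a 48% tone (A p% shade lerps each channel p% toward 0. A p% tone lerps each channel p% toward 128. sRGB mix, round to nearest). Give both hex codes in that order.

#E1F958 is rgb(225, 249, 88).
57% shade:
  R: 225 − 128.25 = 96.75 → 97
  G: 249 + 0.57×(0−249) = 249 − 141.93 = 107.07 → 107
  B: 88 + 0.57×(0−88) = 88 − 50.16 = 37.84 → 38
  → #616B26
48% tone:
  R: 225 + 0.48×(128−225) = 225 − 46.56 = 178.44 → 178
  G: 249 + 0.48×(128−249) = 249 − 58.08 = 190.92 → 191
  B: 88 + 0.48×(128−88) = 88 + 19.2 = 107.2 → 107
  → #B2BF6B

#616B26, #B2BF6B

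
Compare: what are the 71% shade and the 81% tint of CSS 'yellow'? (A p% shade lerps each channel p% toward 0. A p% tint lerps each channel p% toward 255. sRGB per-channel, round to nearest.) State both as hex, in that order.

CSS yellow is rgb(255, 255, 0).
71% shade:
  R: 255 − 181.05 = 73.95 → 74
  G: 255 − 181.05 = 73.95 → 74
  B: 0 + 0 = 0 → 0
  → #4A4A00
81% tint:
  R: 255 + 0.81×(255−255) = 255 + 0 = 255 → 255
  G: 255 + 0.81×(255−255) = 255 + 0 = 255 → 255
  B: 0 + 0.81×(255−0) = 0 + 206.55 = 206.55 → 207
  → #FFFFCF

#4A4A00, #FFFFCF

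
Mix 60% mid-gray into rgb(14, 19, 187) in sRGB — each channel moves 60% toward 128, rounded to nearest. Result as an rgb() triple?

rgb(82, 84, 152)

A 60% tone moves each channel 60% toward 128:
  R: 14 + 68.4 = 82.4 → 82
  G: 19 + 65.4 = 84.4 → 84
  B: 187 − 35.4 = 151.6 → 152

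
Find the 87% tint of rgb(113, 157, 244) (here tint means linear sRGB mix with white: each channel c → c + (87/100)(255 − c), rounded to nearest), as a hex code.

Lerp each channel 87% toward 255:
  R: 113 + 123.54 = 236.54 → 237
  G: 157 + 0.87×(255−157) = 157 + 85.26 = 242.26 → 242
  B: 244 + 9.57 = 253.57 → 254
rgb(237, 242, 254) = #EDF2FE.

#EDF2FE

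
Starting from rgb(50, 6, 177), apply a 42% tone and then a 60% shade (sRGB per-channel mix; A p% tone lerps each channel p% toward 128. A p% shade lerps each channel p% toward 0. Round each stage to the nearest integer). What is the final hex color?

Per channel, c → c + 0.42(128 − c):
  R: 50 + 0.42×(128−50) = 50 + 32.76 = 82.76 → 83
  G: 6 + 0.42×(128−6) = 6 + 51.24 = 57.24 → 57
  B: 177 − 20.58 = 156.42 → 156
After the tone: rgb(83, 57, 156) = #53399c.
Per channel, c → c + 0.6(0 − c):
  R: 83 − 49.8 = 33.2 → 33
  G: 57 − 34.2 = 22.8 → 23
  B: 156 − 93.6 = 62.4 → 62
rgb(33, 23, 62) = #21173e.

#21173e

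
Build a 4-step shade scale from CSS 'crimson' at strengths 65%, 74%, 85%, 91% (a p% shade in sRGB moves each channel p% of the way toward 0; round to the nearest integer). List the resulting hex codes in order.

#4d0715, #390510, #210309, #140205

CSS crimson is rgb(220, 20, 60).
65%: (220 − 143 = 77→77, 20 − 13 = 7→7, 60 − 39 = 21→21) → #4d0715
74%: (220 − 162.8 = 57.2→57, 20 − 14.8 = 5.2→5, 60 − 44.4 = 15.6→16) → #390510
85%: (220 − 187 = 33→33, 20 − 17 = 3→3, 60 − 51 = 9→9) → #210309
91%: (220 − 200.2 = 19.8→20, 20 − 18.2 = 1.8→2, 60 − 54.6 = 5.4→5) → #140205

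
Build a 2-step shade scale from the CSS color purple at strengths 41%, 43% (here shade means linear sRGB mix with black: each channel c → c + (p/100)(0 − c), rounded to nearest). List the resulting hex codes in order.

#4C004C, #490049

CSS purple is rgb(128, 0, 128).
41%: (128 − 52.48 = 75.52→76, 0→0, 128 − 52.48 = 75.52→76) → #4C004C
43%: (128 − 55.04 = 72.96→73, 0→0, 128 − 55.04 = 72.96→73) → #490049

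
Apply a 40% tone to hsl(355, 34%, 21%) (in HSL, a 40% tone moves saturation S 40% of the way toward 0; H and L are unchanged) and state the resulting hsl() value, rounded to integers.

S moves 40% from 34 toward 0: 34 − 13.6 = 20.4 → 20.
H and L are unchanged.

hsl(355, 20%, 21%)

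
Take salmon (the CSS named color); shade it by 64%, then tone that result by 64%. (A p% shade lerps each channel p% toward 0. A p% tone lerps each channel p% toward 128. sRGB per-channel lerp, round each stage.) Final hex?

#726261

CSS salmon is rgb(250, 128, 114).
Per channel, c → c + 0.64(0 − c):
  R: 250 + 0.64×(0−250) = 250 − 160 = 90 → 90
  G: 128 + 0.64×(0−128) = 128 − 81.92 = 46.08 → 46
  B: 114 − 72.96 = 41.04 → 41
After the shade: rgb(90, 46, 41) = #5A2E29.
A 64% tone moves each channel 64% toward 128:
  R: 90 + 24.32 = 114.32 → 114
  G: 46 + 0.64×(128−46) = 46 + 52.48 = 98.48 → 98
  B: 41 + 55.68 = 96.68 → 97
rgb(114, 98, 97) = #726261.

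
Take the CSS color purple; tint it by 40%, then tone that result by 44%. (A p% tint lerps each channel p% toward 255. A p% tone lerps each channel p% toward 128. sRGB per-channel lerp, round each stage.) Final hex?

#9D719D

CSS purple is rgb(128, 0, 128).
A 40% tint moves each channel 40% toward 255:
  R: 128 + 50.8 = 178.8 → 179
  G: 0 + 102 = 102 → 102
  B: 128 + 50.8 = 178.8 → 179
After the tint: rgb(179, 102, 179) = #B366B3.
Lerp each channel 44% toward 128:
  R: 179 + 0.44×(128−179) = 179 − 22.44 = 156.56 → 157
  G: 102 + 0.44×(128−102) = 102 + 11.44 = 113.44 → 113
  B: 179 − 22.44 = 156.56 → 157
rgb(157, 113, 157) = #9D719D.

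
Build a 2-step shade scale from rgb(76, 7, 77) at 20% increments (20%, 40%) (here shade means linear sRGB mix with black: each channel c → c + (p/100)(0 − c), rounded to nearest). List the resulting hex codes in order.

20%: (76 − 15.2 = 60.8→61, 7 − 1.4 = 5.6→6, 77 − 15.4 = 61.6→62) → #3D063E
40%: (76 − 30.4 = 45.6→46, 7 − 2.8 = 4.2→4, 77 − 30.8 = 46.2→46) → #2E042E

#3D063E, #2E042E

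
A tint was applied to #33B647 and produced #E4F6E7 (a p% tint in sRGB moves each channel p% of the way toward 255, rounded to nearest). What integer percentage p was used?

#33B647 is rgb(51, 182, 71); #E4F6E7 is rgb(228, 246, 231).
On the R channel (widest range): 228 ≈ 51 + (p/100)(255 − 51), so p ≈ 100×(228 − 51)/(255 − 51) = 17700/204 = 86.76.
p = 87 reproduces all three channels after rounding.

87%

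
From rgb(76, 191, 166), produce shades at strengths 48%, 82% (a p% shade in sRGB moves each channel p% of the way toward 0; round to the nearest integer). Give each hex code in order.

48%: (76 − 36.48 = 39.52→40, 191 − 91.68 = 99.32→99, 166 − 79.68 = 86.32→86) → #286356
82%: (76 − 62.32 = 13.68→14, 191 − 156.62 = 34.38→34, 166 − 136.12 = 29.88→30) → #0E221E

#286356, #0E221E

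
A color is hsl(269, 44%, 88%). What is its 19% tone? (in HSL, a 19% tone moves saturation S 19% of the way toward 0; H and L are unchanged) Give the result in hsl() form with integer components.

S moves 19% from 44 toward 0: 44 − 8.36 = 35.64 → 36.
H and L are unchanged.

hsl(269, 36%, 88%)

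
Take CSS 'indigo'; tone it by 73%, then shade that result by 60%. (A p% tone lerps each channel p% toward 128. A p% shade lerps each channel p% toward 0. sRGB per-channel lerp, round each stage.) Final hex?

CSS indigo is rgb(75, 0, 130).
Per channel, c → c + 0.73(128 − c):
  R: 75 + 38.69 = 113.69 → 114
  G: 0 + 0.73×(128−0) = 0 + 93.44 = 93.44 → 93
  B: 130 + 0.73×(128−130) = 130 − 1.46 = 128.54 → 129
After the tone: rgb(114, 93, 129) = #725d81.
Per channel, c → c + 0.6(0 − c):
  R: 114 − 68.4 = 45.6 → 46
  G: 93 − 55.8 = 37.2 → 37
  B: 129 + 0.6×(0−129) = 129 − 77.4 = 51.6 → 52
rgb(46, 37, 52) = #2e2534.

#2e2534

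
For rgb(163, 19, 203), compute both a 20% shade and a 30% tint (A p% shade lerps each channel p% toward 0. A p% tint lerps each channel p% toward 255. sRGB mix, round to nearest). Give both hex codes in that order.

#820fa2, #bf5adb

20% shade:
  R: 163 − 32.6 = 130.4 → 130
  G: 19 + 0.2×(0−19) = 19 − 3.8 = 15.2 → 15
  B: 203 + 0.2×(0−203) = 203 − 40.6 = 162.4 → 162
  → #820fa2
30% tint:
  R: 163 + 0.3×(255−163) = 163 + 27.6 = 190.6 → 191
  G: 19 + 70.8 = 89.8 → 90
  B: 203 + 0.3×(255−203) = 203 + 15.6 = 218.6 → 219
  → #bf5adb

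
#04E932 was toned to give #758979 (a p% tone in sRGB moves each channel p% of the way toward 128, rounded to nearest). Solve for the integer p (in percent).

#04E932 is rgb(4, 233, 50); #758979 is rgb(117, 137, 121).
On the R channel (widest range): 117 ≈ 4 + (p/100)(128 − 4), so p ≈ 100×(117 − 4)/(128 − 4) = 11300/124 = 91.13.
p = 91 reproduces all three channels after rounding.

91%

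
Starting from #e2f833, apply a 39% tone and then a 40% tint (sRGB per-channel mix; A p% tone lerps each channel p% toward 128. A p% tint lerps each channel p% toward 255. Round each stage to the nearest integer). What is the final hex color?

#d7df97

#e2f833 is rgb(226, 248, 51).
Lerp each channel 39% toward 128:
  R: 226 + 0.39×(128−226) = 226 − 38.22 = 187.78 → 188
  G: 248 + 0.39×(128−248) = 248 − 46.8 = 201.2 → 201
  B: 51 + 30.03 = 81.03 → 81
After the tone: rgb(188, 201, 81) = #bcc951.
A 40% tint moves each channel 40% toward 255:
  R: 188 + 0.4×(255−188) = 188 + 26.8 = 214.8 → 215
  G: 201 + 21.6 = 222.6 → 223
  B: 81 + 69.6 = 150.6 → 151
rgb(215, 223, 151) = #d7df97.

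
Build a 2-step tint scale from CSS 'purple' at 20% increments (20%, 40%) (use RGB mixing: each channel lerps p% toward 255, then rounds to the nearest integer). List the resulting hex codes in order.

#993399, #B366B3

CSS purple is rgb(128, 0, 128).
20%: (128 + 25.4 = 153.4→153, 0 + 51 = 51→51, 128 + 25.4 = 153.4→153) → #993399
40%: (128 + 50.8 = 178.8→179, 0 + 102 = 102→102, 128 + 50.8 = 178.8→179) → #B366B3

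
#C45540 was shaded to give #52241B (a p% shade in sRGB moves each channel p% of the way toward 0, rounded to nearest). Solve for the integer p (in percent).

58%

#C45540 is rgb(196, 85, 64); #52241B is rgb(82, 36, 27).
On the R channel (widest range): 82 ≈ 196 + (p/100)(0 − 196), so p ≈ 100×(82 − 196)/(0 − 196) = -11400/-196 = 58.16.
p = 58 reproduces all three channels after rounding.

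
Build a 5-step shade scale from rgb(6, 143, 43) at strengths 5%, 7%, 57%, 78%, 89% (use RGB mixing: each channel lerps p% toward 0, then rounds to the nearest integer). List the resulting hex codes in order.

#068829, #068528, #033d12, #011f09, #011005

5%: (6→6, 143 − 7.15 = 135.85→136, 43 − 2.15 = 40.85→41) → #068829
7%: (6→6, 143 − 10.01 = 132.99→133, 43 − 3.01 = 39.99→40) → #068528
57%: (6 − 3.42 = 2.58→3, 143 − 81.51 = 61.49→61, 43 − 24.51 = 18.49→18) → #033d12
78%: (6 − 4.68 = 1.32→1, 143 − 111.54 = 31.46→31, 43 − 33.54 = 9.46→9) → #011f09
89%: (6 − 5.34 = 0.66→1, 143 − 127.27 = 15.73→16, 43 − 38.27 = 4.73→5) → #011005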